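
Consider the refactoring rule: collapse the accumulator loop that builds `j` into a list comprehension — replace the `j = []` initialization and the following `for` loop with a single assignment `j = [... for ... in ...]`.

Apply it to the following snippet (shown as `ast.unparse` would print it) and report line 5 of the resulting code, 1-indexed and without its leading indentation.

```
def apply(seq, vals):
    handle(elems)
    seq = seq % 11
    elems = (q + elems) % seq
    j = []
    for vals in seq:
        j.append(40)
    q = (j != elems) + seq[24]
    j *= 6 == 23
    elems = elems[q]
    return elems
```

j = [40 for vals in seq]

Transformed code:
def apply(seq, vals):
    handle(elems)
    seq = seq % 11
    elems = (q + elems) % seq
    j = [40 for vals in seq]
    q = (j != elems) + seq[24]
    j *= 6 == 23
    elems = elems[q]
    return elems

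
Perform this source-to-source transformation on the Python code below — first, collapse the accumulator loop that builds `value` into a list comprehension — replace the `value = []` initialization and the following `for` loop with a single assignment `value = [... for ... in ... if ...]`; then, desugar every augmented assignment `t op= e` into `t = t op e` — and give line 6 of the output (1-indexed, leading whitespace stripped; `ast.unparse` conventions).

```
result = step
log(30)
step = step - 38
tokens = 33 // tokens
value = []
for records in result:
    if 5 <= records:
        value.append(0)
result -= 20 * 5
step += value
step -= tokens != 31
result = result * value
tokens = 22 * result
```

Transformed code:
result = step
log(30)
step = step - 38
tokens = 33 // tokens
value = [0 for records in result if 5 <= records]
result = result - 20 * 5
step = step + value
step = step - (tokens != 31)
result = result * value
tokens = 22 * result

result = result - 20 * 5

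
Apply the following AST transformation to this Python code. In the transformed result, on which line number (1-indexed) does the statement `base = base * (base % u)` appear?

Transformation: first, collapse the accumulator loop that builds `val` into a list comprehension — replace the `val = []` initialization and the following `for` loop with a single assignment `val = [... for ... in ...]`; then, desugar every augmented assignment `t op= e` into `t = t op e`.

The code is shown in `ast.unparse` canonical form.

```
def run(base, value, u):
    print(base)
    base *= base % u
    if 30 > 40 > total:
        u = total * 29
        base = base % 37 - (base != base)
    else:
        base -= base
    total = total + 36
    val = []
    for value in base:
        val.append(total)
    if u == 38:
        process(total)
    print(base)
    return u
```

Transformed code:
def run(base, value, u):
    print(base)
    base = base * (base % u)
    if 30 > 40 > total:
        u = total * 29
        base = base % 37 - (base != base)
    else:
        base = base - base
    total = total + 36
    val = [total for value in base]
    if u == 38:
        process(total)
    print(base)
    return u

3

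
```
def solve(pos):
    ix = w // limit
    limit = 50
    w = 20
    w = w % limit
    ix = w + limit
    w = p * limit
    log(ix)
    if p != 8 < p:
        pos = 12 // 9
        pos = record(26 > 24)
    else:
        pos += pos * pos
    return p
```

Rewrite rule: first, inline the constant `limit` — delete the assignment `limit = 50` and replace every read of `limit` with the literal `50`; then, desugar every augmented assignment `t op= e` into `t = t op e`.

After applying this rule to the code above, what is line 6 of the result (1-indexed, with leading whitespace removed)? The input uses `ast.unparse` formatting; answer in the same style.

Transformed code:
def solve(pos):
    ix = w // 50
    w = 20
    w = w % 50
    ix = w + 50
    w = p * 50
    log(ix)
    if p != 8 < p:
        pos = 12 // 9
        pos = record(26 > 24)
    else:
        pos = pos + pos * pos
    return p

w = p * 50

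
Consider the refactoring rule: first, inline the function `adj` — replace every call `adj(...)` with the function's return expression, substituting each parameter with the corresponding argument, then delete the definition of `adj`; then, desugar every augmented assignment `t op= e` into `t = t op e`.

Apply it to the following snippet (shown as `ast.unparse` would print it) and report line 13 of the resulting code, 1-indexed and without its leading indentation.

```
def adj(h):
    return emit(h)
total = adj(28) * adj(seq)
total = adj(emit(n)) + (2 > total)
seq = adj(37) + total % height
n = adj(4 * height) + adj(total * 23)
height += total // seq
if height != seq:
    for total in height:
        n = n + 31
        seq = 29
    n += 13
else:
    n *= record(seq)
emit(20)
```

Transformed code:
total = emit(28) * emit(seq)
total = emit(emit(n)) + (2 > total)
seq = emit(37) + total % height
n = emit(4 * height) + emit(total * 23)
height = height + total // seq
if height != seq:
    for total in height:
        n = n + 31
        seq = 29
    n = n + 13
else:
    n = n * record(seq)
emit(20)

emit(20)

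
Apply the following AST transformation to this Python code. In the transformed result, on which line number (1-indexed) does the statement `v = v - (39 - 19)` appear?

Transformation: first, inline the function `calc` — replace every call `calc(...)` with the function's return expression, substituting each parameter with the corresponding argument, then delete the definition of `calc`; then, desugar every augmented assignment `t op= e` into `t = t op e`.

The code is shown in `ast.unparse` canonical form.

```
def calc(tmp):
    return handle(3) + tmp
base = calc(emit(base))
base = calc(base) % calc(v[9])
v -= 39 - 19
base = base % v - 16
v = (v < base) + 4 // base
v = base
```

Transformed code:
base = handle(3) + emit(base)
base = (handle(3) + base) % (handle(3) + v[9])
v = v - (39 - 19)
base = base % v - 16
v = (v < base) + 4 // base
v = base

3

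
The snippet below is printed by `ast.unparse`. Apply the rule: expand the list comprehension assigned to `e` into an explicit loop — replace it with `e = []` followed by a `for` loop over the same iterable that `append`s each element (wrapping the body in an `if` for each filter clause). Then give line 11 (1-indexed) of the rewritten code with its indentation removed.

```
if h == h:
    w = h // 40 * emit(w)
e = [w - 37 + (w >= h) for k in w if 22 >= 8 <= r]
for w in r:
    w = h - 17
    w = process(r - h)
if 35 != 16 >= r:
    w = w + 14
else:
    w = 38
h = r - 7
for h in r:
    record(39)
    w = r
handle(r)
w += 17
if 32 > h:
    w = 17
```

Transformed code:
if h == h:
    w = h // 40 * emit(w)
e = []
for k in w:
    if 22 >= 8 <= r:
        e.append(w - 37 + (w >= h))
for w in r:
    w = h - 17
    w = process(r - h)
if 35 != 16 >= r:
    w = w + 14
else:
    w = 38
h = r - 7
for h in r:
    record(39)
    w = r
handle(r)
w += 17
if 32 > h:
    w = 17

w = w + 14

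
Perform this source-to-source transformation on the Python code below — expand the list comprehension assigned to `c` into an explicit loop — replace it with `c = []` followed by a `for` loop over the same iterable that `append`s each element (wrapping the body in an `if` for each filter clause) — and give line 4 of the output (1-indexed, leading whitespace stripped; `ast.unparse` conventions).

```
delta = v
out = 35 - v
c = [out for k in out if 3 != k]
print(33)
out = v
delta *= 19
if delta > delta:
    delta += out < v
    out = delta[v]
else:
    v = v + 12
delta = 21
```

for k in out:

Transformed code:
delta = v
out = 35 - v
c = []
for k in out:
    if 3 != k:
        c.append(out)
print(33)
out = v
delta *= 19
if delta > delta:
    delta += out < v
    out = delta[v]
else:
    v = v + 12
delta = 21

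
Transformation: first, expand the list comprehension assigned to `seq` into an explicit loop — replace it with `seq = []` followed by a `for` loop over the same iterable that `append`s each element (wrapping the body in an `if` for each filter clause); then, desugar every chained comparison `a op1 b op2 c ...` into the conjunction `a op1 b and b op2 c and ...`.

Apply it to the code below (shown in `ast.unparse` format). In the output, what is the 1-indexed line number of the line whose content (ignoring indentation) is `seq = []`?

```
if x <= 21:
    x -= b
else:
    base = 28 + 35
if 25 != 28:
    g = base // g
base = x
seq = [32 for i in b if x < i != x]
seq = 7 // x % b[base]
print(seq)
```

8

Transformed code:
if x <= 21:
    x -= b
else:
    base = 28 + 35
if 25 != 28:
    g = base // g
base = x
seq = []
for i in b:
    if x < i and i != x:
        seq.append(32)
seq = 7 // x % b[base]
print(seq)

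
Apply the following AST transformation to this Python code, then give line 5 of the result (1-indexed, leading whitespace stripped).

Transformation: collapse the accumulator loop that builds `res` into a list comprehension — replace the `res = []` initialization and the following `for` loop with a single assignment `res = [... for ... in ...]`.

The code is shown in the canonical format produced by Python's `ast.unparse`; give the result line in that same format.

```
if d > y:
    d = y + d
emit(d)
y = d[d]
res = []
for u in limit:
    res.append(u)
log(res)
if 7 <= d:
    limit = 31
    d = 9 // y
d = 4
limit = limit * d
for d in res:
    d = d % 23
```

Transformed code:
if d > y:
    d = y + d
emit(d)
y = d[d]
res = [u for u in limit]
log(res)
if 7 <= d:
    limit = 31
    d = 9 // y
d = 4
limit = limit * d
for d in res:
    d = d % 23

res = [u for u in limit]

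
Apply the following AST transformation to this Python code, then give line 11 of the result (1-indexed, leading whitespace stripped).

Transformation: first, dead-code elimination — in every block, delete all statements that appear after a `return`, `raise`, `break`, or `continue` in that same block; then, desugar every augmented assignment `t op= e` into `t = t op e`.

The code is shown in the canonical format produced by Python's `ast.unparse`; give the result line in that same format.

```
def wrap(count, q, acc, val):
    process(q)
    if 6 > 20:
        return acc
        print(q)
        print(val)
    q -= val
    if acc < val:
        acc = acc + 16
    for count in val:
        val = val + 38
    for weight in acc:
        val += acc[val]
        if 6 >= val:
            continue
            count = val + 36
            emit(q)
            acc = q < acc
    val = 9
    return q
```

Transformed code:
def wrap(count, q, acc, val):
    process(q)
    if 6 > 20:
        return acc
    q = q - val
    if acc < val:
        acc = acc + 16
    for count in val:
        val = val + 38
    for weight in acc:
        val = val + acc[val]
        if 6 >= val:
            continue
    val = 9
    return q

val = val + acc[val]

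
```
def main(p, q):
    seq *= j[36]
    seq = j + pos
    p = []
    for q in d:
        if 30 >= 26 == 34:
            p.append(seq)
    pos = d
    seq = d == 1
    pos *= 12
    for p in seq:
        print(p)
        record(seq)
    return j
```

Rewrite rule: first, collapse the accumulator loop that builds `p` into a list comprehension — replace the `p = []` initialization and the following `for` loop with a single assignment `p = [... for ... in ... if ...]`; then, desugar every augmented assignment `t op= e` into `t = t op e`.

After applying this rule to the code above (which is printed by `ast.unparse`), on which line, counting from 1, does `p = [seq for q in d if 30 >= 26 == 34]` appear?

Transformed code:
def main(p, q):
    seq = seq * j[36]
    seq = j + pos
    p = [seq for q in d if 30 >= 26 == 34]
    pos = d
    seq = d == 1
    pos = pos * 12
    for p in seq:
        print(p)
        record(seq)
    return j

4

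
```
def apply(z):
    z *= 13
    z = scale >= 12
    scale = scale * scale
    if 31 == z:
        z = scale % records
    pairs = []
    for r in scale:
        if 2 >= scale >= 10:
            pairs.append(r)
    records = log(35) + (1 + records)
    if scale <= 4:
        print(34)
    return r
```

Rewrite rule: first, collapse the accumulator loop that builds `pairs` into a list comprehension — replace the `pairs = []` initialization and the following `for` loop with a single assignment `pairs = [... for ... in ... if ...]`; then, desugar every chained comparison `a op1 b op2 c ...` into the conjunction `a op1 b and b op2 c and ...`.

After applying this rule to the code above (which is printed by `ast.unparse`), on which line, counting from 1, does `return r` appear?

Transformed code:
def apply(z):
    z *= 13
    z = scale >= 12
    scale = scale * scale
    if 31 == z:
        z = scale % records
    pairs = [r for r in scale if 2 >= scale and scale >= 10]
    records = log(35) + (1 + records)
    if scale <= 4:
        print(34)
    return r

11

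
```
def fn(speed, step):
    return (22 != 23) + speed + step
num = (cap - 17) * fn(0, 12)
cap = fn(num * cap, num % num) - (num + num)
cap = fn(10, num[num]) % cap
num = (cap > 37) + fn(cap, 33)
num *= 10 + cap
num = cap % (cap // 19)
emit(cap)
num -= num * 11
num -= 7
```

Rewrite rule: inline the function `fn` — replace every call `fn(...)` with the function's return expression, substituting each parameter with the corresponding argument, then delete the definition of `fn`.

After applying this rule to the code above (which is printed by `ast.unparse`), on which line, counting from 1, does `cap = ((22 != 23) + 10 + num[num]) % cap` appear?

3

Transformed code:
num = (cap - 17) * ((22 != 23) + 0 + 12)
cap = (22 != 23) + num * cap + num % num - (num + num)
cap = ((22 != 23) + 10 + num[num]) % cap
num = (cap > 37) + ((22 != 23) + cap + 33)
num *= 10 + cap
num = cap % (cap // 19)
emit(cap)
num -= num * 11
num -= 7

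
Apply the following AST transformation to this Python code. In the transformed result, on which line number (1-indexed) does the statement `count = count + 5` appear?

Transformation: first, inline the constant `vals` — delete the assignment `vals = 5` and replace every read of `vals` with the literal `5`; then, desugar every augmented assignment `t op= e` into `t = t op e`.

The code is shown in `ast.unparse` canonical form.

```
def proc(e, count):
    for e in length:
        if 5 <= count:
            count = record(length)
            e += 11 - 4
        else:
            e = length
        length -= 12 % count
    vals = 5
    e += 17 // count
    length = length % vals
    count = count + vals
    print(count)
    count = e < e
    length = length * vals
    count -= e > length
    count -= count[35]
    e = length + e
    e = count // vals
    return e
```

11

Transformed code:
def proc(e, count):
    for e in length:
        if 5 <= count:
            count = record(length)
            e = e + (11 - 4)
        else:
            e = length
        length = length - 12 % count
    e = e + 17 // count
    length = length % 5
    count = count + 5
    print(count)
    count = e < e
    length = length * 5
    count = count - (e > length)
    count = count - count[35]
    e = length + e
    e = count // 5
    return e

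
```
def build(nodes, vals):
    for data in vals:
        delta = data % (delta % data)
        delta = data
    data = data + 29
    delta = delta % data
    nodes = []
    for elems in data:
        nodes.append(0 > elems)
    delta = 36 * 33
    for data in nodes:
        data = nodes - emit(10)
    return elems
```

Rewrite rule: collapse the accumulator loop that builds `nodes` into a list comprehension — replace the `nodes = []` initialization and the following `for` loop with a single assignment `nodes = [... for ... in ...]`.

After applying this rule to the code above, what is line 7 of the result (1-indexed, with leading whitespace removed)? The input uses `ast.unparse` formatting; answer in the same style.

Transformed code:
def build(nodes, vals):
    for data in vals:
        delta = data % (delta % data)
        delta = data
    data = data + 29
    delta = delta % data
    nodes = [0 > elems for elems in data]
    delta = 36 * 33
    for data in nodes:
        data = nodes - emit(10)
    return elems

nodes = [0 > elems for elems in data]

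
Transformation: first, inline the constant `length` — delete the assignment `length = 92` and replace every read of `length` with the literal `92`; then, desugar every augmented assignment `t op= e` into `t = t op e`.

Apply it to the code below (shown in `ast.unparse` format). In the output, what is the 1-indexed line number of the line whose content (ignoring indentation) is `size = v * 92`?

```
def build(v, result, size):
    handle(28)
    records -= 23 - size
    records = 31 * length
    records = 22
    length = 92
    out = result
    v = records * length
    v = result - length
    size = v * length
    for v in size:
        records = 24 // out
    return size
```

Transformed code:
def build(v, result, size):
    handle(28)
    records = records - (23 - size)
    records = 31 * 92
    records = 22
    out = result
    v = records * 92
    v = result - 92
    size = v * 92
    for v in size:
        records = 24 // out
    return size

9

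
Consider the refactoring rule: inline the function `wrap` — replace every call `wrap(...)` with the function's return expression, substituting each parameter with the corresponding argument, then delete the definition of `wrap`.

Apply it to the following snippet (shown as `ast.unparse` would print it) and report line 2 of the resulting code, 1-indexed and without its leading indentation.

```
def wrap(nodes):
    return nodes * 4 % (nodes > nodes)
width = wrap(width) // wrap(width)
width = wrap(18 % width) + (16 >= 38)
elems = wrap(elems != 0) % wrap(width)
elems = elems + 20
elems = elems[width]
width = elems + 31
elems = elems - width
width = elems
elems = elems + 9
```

width = 18 % width * 4 % (18 % width > 18 % width) + (16 >= 38)

Transformed code:
width = width * 4 % (width > width) // (width * 4 % (width > width))
width = 18 % width * 4 % (18 % width > 18 % width) + (16 >= 38)
elems = (elems != 0) * 4 % ((elems != 0) > (elems != 0)) % (width * 4 % (width > width))
elems = elems + 20
elems = elems[width]
width = elems + 31
elems = elems - width
width = elems
elems = elems + 9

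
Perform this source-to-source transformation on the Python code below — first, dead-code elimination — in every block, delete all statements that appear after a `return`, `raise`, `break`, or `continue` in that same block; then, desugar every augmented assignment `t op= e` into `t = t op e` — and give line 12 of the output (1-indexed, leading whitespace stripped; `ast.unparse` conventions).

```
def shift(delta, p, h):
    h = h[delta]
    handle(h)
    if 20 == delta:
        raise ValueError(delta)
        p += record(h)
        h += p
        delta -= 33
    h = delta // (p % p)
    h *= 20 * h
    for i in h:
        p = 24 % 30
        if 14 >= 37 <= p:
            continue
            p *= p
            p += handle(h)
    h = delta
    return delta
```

h = delta

Transformed code:
def shift(delta, p, h):
    h = h[delta]
    handle(h)
    if 20 == delta:
        raise ValueError(delta)
    h = delta // (p % p)
    h = h * (20 * h)
    for i in h:
        p = 24 % 30
        if 14 >= 37 <= p:
            continue
    h = delta
    return delta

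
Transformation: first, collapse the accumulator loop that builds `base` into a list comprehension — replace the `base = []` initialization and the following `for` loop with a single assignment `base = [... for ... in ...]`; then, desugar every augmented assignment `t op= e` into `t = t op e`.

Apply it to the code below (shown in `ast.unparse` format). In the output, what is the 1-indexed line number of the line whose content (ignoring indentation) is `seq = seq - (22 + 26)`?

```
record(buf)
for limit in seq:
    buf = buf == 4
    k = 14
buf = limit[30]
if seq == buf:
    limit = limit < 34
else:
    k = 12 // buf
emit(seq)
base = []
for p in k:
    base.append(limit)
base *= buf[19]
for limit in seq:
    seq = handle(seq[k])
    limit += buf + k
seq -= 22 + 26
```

16

Transformed code:
record(buf)
for limit in seq:
    buf = buf == 4
    k = 14
buf = limit[30]
if seq == buf:
    limit = limit < 34
else:
    k = 12 // buf
emit(seq)
base = [limit for p in k]
base = base * buf[19]
for limit in seq:
    seq = handle(seq[k])
    limit = limit + (buf + k)
seq = seq - (22 + 26)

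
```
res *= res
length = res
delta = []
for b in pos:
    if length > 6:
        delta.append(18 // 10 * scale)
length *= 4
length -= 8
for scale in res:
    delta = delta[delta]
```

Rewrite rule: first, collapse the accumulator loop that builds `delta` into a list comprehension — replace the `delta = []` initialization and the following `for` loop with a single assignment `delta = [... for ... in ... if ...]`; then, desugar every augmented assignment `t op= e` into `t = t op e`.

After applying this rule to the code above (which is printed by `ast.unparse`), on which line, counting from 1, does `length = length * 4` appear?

Transformed code:
res = res * res
length = res
delta = [18 // 10 * scale for b in pos if length > 6]
length = length * 4
length = length - 8
for scale in res:
    delta = delta[delta]

4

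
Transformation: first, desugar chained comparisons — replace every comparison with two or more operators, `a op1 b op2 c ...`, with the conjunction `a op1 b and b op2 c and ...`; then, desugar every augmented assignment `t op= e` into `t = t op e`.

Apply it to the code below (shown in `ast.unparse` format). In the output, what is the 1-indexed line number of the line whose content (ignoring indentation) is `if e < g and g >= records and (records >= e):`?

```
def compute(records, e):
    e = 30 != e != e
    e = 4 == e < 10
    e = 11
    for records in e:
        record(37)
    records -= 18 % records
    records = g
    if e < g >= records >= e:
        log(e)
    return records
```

Transformed code:
def compute(records, e):
    e = 30 != e and e != e
    e = 4 == e and e < 10
    e = 11
    for records in e:
        record(37)
    records = records - 18 % records
    records = g
    if e < g and g >= records and (records >= e):
        log(e)
    return records

9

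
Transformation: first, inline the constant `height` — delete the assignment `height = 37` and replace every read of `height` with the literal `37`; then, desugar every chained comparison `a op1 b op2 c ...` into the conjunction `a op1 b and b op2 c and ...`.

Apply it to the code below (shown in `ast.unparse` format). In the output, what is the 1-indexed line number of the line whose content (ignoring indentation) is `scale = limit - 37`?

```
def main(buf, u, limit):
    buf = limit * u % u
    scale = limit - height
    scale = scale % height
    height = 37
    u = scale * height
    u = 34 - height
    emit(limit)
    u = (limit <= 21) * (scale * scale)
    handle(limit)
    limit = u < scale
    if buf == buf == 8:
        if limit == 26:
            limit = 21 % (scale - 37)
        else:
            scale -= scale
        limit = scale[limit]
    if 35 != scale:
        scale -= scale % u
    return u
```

Transformed code:
def main(buf, u, limit):
    buf = limit * u % u
    scale = limit - 37
    scale = scale % 37
    u = scale * 37
    u = 34 - 37
    emit(limit)
    u = (limit <= 21) * (scale * scale)
    handle(limit)
    limit = u < scale
    if buf == buf and buf == 8:
        if limit == 26:
            limit = 21 % (scale - 37)
        else:
            scale -= scale
        limit = scale[limit]
    if 35 != scale:
        scale -= scale % u
    return u

3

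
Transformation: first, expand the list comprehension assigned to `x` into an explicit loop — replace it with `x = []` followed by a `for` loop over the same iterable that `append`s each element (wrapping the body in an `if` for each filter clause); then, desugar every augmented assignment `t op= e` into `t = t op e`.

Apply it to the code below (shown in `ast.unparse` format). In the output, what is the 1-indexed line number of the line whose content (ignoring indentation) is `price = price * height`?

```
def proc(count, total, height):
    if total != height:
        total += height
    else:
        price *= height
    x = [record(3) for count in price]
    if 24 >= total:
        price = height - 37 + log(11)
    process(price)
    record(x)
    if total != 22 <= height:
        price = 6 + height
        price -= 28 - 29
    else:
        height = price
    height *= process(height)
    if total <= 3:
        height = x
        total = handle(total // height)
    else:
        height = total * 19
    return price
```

Transformed code:
def proc(count, total, height):
    if total != height:
        total = total + height
    else:
        price = price * height
    x = []
    for count in price:
        x.append(record(3))
    if 24 >= total:
        price = height - 37 + log(11)
    process(price)
    record(x)
    if total != 22 <= height:
        price = 6 + height
        price = price - (28 - 29)
    else:
        height = price
    height = height * process(height)
    if total <= 3:
        height = x
        total = handle(total // height)
    else:
        height = total * 19
    return price

5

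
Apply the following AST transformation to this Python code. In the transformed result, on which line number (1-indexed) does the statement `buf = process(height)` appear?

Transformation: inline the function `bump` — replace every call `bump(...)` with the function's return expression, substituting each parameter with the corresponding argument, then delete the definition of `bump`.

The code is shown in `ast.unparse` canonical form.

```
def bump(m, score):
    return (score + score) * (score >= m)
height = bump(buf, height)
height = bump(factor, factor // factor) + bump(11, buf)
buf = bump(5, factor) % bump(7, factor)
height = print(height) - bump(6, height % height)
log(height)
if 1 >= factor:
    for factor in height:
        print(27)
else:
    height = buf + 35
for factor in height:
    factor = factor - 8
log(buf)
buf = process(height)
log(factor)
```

Transformed code:
height = (height + height) * (height >= buf)
height = (factor // factor + factor // factor) * (factor // factor >= factor) + (buf + buf) * (buf >= 11)
buf = (factor + factor) * (factor >= 5) % ((factor + factor) * (factor >= 7))
height = print(height) - (height % height + height % height) * (height % height >= 6)
log(height)
if 1 >= factor:
    for factor in height:
        print(27)
else:
    height = buf + 35
for factor in height:
    factor = factor - 8
log(buf)
buf = process(height)
log(factor)

14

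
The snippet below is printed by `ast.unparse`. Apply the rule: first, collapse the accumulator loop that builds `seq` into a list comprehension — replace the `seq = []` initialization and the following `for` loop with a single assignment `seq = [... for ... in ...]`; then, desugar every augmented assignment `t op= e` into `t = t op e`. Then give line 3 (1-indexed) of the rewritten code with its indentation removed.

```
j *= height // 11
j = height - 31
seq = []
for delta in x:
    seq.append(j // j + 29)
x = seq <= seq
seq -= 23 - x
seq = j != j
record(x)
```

seq = [j // j + 29 for delta in x]

Transformed code:
j = j * (height // 11)
j = height - 31
seq = [j // j + 29 for delta in x]
x = seq <= seq
seq = seq - (23 - x)
seq = j != j
record(x)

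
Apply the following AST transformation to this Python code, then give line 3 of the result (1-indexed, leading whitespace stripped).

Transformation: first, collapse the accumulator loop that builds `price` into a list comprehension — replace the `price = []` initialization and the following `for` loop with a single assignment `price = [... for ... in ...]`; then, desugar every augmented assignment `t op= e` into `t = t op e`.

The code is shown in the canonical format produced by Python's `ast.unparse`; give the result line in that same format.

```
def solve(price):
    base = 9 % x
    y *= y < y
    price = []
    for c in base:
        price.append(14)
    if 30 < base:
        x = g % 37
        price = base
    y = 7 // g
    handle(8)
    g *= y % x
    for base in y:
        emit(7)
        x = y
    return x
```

Transformed code:
def solve(price):
    base = 9 % x
    y = y * (y < y)
    price = [14 for c in base]
    if 30 < base:
        x = g % 37
        price = base
    y = 7 // g
    handle(8)
    g = g * (y % x)
    for base in y:
        emit(7)
        x = y
    return x

y = y * (y < y)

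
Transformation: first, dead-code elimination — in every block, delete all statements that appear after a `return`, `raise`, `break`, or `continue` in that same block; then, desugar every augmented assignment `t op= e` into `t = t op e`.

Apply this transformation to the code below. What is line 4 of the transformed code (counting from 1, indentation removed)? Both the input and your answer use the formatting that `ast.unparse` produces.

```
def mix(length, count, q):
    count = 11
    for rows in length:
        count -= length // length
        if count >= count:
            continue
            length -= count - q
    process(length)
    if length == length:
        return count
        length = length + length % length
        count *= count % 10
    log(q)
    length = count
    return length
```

count = count - length // length

Transformed code:
def mix(length, count, q):
    count = 11
    for rows in length:
        count = count - length // length
        if count >= count:
            continue
    process(length)
    if length == length:
        return count
    log(q)
    length = count
    return length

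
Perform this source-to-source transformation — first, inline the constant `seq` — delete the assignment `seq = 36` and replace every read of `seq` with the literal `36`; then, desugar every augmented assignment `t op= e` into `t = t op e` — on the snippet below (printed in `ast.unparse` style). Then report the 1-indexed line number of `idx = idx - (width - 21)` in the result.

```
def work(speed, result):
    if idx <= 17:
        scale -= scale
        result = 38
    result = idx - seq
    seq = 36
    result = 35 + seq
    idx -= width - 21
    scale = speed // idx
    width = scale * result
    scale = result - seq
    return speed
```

7

Transformed code:
def work(speed, result):
    if idx <= 17:
        scale = scale - scale
        result = 38
    result = idx - 36
    result = 35 + 36
    idx = idx - (width - 21)
    scale = speed // idx
    width = scale * result
    scale = result - 36
    return speed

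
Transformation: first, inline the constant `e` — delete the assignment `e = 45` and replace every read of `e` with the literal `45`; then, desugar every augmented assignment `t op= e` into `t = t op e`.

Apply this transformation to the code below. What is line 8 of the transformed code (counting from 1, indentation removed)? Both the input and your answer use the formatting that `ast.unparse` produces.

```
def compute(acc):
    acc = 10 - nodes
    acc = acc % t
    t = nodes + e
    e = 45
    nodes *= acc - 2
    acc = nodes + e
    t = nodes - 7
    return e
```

Transformed code:
def compute(acc):
    acc = 10 - nodes
    acc = acc % t
    t = nodes + 45
    nodes = nodes * (acc - 2)
    acc = nodes + 45
    t = nodes - 7
    return 45

return 45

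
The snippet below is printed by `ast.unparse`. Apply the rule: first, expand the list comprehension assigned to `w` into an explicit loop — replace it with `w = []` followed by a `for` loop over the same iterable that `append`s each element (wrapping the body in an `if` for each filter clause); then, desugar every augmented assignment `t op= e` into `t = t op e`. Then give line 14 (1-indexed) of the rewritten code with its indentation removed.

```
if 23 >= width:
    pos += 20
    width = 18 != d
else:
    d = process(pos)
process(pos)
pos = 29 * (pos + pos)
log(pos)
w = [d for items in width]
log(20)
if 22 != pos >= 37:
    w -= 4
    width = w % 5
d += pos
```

Transformed code:
if 23 >= width:
    pos = pos + 20
    width = 18 != d
else:
    d = process(pos)
process(pos)
pos = 29 * (pos + pos)
log(pos)
w = []
for items in width:
    w.append(d)
log(20)
if 22 != pos >= 37:
    w = w - 4
    width = w % 5
d = d + pos

w = w - 4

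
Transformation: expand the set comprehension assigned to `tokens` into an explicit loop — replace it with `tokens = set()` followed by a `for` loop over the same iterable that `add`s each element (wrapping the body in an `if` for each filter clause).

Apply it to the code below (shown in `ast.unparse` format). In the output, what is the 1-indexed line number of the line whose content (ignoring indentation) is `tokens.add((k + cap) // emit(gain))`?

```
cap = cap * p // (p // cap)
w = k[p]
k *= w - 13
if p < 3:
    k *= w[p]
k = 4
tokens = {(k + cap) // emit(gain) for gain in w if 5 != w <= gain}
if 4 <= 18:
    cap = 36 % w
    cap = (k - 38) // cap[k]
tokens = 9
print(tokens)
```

Transformed code:
cap = cap * p // (p // cap)
w = k[p]
k *= w - 13
if p < 3:
    k *= w[p]
k = 4
tokens = set()
for gain in w:
    if 5 != w <= gain:
        tokens.add((k + cap) // emit(gain))
if 4 <= 18:
    cap = 36 % w
    cap = (k - 38) // cap[k]
tokens = 9
print(tokens)

10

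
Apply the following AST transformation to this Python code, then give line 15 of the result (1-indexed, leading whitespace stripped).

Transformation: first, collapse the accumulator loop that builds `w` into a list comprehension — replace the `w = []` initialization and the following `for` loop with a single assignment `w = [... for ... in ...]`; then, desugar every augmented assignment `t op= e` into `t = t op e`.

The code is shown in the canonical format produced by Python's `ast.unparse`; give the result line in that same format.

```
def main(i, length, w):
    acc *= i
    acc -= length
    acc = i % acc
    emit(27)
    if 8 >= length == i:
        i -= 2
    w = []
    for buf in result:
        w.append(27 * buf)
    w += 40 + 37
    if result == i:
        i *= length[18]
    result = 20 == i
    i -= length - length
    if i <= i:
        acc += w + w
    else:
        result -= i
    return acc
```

Transformed code:
def main(i, length, w):
    acc = acc * i
    acc = acc - length
    acc = i % acc
    emit(27)
    if 8 >= length == i:
        i = i - 2
    w = [27 * buf for buf in result]
    w = w + (40 + 37)
    if result == i:
        i = i * length[18]
    result = 20 == i
    i = i - (length - length)
    if i <= i:
        acc = acc + (w + w)
    else:
        result = result - i
    return acc

acc = acc + (w + w)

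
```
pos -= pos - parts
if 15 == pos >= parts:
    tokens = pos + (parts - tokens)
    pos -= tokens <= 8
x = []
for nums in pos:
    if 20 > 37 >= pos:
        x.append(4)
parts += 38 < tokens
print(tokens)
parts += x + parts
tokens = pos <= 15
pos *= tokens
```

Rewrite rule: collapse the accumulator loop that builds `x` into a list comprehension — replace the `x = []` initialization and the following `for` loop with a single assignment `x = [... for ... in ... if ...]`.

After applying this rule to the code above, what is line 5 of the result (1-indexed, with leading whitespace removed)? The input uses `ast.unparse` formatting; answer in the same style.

x = [4 for nums in pos if 20 > 37 >= pos]

Transformed code:
pos -= pos - parts
if 15 == pos >= parts:
    tokens = pos + (parts - tokens)
    pos -= tokens <= 8
x = [4 for nums in pos if 20 > 37 >= pos]
parts += 38 < tokens
print(tokens)
parts += x + parts
tokens = pos <= 15
pos *= tokens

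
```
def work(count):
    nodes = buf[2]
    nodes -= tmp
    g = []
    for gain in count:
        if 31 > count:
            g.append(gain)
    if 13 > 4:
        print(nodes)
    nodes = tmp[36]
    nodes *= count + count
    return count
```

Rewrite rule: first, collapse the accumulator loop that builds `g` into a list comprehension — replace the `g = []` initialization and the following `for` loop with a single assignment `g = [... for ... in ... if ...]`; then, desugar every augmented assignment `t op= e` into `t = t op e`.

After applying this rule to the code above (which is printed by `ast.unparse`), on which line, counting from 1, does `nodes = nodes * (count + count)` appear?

8

Transformed code:
def work(count):
    nodes = buf[2]
    nodes = nodes - tmp
    g = [gain for gain in count if 31 > count]
    if 13 > 4:
        print(nodes)
    nodes = tmp[36]
    nodes = nodes * (count + count)
    return count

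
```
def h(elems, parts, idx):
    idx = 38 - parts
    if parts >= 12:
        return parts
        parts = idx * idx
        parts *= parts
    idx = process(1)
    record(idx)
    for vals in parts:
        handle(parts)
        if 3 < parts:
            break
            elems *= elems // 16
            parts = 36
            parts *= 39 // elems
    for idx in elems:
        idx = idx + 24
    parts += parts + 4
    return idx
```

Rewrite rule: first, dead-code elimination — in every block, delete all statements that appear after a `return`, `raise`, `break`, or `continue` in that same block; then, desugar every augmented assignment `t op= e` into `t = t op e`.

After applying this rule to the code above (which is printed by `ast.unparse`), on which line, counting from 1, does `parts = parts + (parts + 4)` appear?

Transformed code:
def h(elems, parts, idx):
    idx = 38 - parts
    if parts >= 12:
        return parts
    idx = process(1)
    record(idx)
    for vals in parts:
        handle(parts)
        if 3 < parts:
            break
    for idx in elems:
        idx = idx + 24
    parts = parts + (parts + 4)
    return idx

13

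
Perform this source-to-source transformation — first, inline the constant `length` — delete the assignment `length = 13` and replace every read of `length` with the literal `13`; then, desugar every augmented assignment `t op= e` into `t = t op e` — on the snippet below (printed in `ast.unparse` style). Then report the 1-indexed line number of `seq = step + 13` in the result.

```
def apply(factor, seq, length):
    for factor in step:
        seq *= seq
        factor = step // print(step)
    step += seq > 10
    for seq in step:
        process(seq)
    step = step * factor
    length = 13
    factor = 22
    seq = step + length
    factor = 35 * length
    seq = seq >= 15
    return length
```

Transformed code:
def apply(factor, seq, length):
    for factor in step:
        seq = seq * seq
        factor = step // print(step)
    step = step + (seq > 10)
    for seq in step:
        process(seq)
    step = step * factor
    factor = 22
    seq = step + 13
    factor = 35 * 13
    seq = seq >= 15
    return 13

10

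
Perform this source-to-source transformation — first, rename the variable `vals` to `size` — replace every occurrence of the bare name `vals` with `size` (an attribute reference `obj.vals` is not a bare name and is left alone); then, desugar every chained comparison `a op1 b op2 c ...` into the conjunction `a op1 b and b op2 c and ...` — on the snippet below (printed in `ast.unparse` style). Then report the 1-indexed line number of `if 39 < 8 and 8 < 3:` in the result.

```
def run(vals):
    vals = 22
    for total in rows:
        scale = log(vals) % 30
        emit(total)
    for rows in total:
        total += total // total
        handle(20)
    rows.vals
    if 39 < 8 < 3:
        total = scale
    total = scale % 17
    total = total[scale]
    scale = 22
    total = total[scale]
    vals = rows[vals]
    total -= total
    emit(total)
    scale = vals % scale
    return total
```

10

Transformed code:
def run(size):
    size = 22
    for total in rows:
        scale = log(size) % 30
        emit(total)
    for rows in total:
        total += total // total
        handle(20)
    rows.vals
    if 39 < 8 and 8 < 3:
        total = scale
    total = scale % 17
    total = total[scale]
    scale = 22
    total = total[scale]
    size = rows[size]
    total -= total
    emit(total)
    scale = size % scale
    return total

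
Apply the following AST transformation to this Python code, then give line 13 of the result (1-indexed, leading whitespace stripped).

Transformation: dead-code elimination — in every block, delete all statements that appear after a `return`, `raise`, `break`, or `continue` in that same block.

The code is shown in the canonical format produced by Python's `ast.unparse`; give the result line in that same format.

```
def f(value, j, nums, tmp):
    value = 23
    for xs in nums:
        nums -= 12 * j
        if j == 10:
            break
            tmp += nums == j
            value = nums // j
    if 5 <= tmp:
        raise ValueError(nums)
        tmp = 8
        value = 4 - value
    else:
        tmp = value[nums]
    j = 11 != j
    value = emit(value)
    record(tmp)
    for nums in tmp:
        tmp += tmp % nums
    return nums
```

record(tmp)

Transformed code:
def f(value, j, nums, tmp):
    value = 23
    for xs in nums:
        nums -= 12 * j
        if j == 10:
            break
    if 5 <= tmp:
        raise ValueError(nums)
    else:
        tmp = value[nums]
    j = 11 != j
    value = emit(value)
    record(tmp)
    for nums in tmp:
        tmp += tmp % nums
    return nums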